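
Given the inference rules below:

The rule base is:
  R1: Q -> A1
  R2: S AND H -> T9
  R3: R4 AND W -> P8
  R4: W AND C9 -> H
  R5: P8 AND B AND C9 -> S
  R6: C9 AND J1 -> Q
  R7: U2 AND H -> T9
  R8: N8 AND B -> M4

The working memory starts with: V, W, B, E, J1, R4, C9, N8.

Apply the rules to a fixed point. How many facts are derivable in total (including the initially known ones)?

Round 1: R3 [R4 AND W -> P8]; R4 [W AND C9 -> H]; R6 [C9 AND J1 -> Q]; R8 [N8 AND B -> M4]. New: P8, H, Q, M4.
Round 2: R1 [Q -> A1]; R5 [P8 AND B AND C9 -> S]. New: A1, S.
Round 3: R2 [S AND H -> T9]. New: T9.
Closure: {A1, B, C9, E, H, J1, M4, N8, P8, Q, R4, S, T9, V, W} — 15 facts.

15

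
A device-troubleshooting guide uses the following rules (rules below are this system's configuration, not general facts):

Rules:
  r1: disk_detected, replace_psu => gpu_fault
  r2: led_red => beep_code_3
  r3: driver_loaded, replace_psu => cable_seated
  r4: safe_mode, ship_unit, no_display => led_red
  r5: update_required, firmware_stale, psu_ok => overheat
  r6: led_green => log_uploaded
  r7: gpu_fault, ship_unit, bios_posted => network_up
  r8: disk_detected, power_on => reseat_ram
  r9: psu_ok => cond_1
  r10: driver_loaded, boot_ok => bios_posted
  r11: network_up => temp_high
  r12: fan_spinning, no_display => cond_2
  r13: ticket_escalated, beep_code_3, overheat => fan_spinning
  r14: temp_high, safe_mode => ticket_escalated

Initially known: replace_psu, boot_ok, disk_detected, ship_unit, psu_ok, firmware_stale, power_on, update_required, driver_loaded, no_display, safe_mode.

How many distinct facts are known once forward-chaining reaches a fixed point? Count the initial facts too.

24

Round 1: r1 [disk_detected, replace_psu => gpu_fault]; r3 [driver_loaded, replace_psu => cable_seated]; r4 [safe_mode, ship_unit, no_display => led_red]; r5 [update_required, firmware_stale, psu_ok => overheat]; r8 [disk_detected, power_on => reseat_ram]; r9 [psu_ok => cond_1]; r10 [driver_loaded, boot_ok => bios_posted]. New: gpu_fault, cable_seated, led_red, overheat, reseat_ram, cond_1, bios_posted.
Round 2: r2 [led_red => beep_code_3]; r7 [gpu_fault, ship_unit, bios_posted => network_up]. New: beep_code_3, network_up.
Round 3: r11 [network_up => temp_high]. New: temp_high.
Round 4: r14 [temp_high, safe_mode => ticket_escalated]. New: ticket_escalated.
Round 5: r13 [ticket_escalated, beep_code_3, overheat => fan_spinning]. New: fan_spinning.
Round 6: r12 [fan_spinning, no_display => cond_2]. New: cond_2.
Closure: {beep_code_3, bios_posted, boot_ok, cable_seated, cond_1, cond_2, disk_detected, driver_loaded, fan_spinning, firmware_stale, gpu_fault, led_red, network_up, no_display, overheat, power_on, psu_ok, replace_psu, reseat_ram, safe_mode, ship_unit, temp_high, ticket_escalated, update_required} — 24 facts.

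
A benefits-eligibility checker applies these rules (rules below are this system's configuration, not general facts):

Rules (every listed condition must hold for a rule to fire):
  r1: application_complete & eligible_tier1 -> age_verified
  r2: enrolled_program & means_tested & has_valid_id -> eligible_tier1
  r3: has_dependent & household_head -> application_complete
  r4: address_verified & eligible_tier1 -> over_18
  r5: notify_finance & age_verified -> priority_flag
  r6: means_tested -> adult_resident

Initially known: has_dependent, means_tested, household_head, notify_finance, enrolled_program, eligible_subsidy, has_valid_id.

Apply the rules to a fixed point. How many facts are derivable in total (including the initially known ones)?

Round 1: r2 [enrolled_program & means_tested & has_valid_id -> eligible_tier1]; r3 [has_dependent & household_head -> application_complete]; r6 [means_tested -> adult_resident]. Adds eligible_tier1, application_complete, adult_resident.
Round 2: r1 [application_complete & eligible_tier1 -> age_verified]. Adds age_verified.
Round 3: r5 [notify_finance & age_verified -> priority_flag]. Adds priority_flag.
Closure: {adult_resident, age_verified, application_complete, eligible_subsidy, eligible_tier1, enrolled_program, has_dependent, has_valid_id, household_head, means_tested, notify_finance, priority_flag} — 12 facts.

12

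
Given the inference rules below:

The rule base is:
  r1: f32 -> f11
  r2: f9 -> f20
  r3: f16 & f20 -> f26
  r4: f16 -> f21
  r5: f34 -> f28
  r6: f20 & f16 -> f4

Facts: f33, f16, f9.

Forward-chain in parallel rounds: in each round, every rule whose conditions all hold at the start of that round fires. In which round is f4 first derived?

Round 1: r2 [f9 -> f20]; r4 [f16 -> f21]. New: f20, f21.
Round 2: r3 [f16 & f20 -> f26]; r6 [f20 & f16 -> f4]. New: f26, f4.
f4 first appears in round 2.

2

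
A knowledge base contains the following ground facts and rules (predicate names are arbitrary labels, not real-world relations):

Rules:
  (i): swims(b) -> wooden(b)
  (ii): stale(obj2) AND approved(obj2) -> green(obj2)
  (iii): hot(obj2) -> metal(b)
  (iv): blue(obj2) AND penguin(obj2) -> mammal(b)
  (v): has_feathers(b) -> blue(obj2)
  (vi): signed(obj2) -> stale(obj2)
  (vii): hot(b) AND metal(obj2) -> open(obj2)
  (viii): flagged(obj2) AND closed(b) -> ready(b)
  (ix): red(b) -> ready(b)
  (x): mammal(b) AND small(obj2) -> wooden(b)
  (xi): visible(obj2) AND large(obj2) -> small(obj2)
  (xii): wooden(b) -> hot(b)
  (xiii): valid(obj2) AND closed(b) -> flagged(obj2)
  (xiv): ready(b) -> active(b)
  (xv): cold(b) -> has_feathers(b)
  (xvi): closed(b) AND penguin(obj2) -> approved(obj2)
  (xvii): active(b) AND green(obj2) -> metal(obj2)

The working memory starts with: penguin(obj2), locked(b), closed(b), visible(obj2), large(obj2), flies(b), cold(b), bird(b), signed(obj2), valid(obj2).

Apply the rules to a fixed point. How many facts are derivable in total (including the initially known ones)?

24

Round 1: (vi) [signed(obj2) -> stale(obj2)]; (xi) [visible(obj2) AND large(obj2) -> small(obj2)]; (xiii) [valid(obj2) AND closed(b) -> flagged(obj2)]; (xv) [cold(b) -> has_feathers(b)]; (xvi) [closed(b) AND penguin(obj2) -> approved(obj2)]. Adds stale(obj2), small(obj2), flagged(obj2), has_feathers(b), approved(obj2).
Round 2: (ii) [stale(obj2) AND approved(obj2) -> green(obj2)]; (v) [has_feathers(b) -> blue(obj2)]; (viii) [flagged(obj2) AND closed(b) -> ready(b)]. Adds green(obj2), blue(obj2), ready(b).
Round 3: (iv) [blue(obj2) AND penguin(obj2) -> mammal(b)]; (xiv) [ready(b) -> active(b)]. Adds mammal(b), active(b).
Round 4: (x) [mammal(b) AND small(obj2) -> wooden(b)]; (xvii) [active(b) AND green(obj2) -> metal(obj2)]. Adds wooden(b), metal(obj2).
Round 5: (xii) [wooden(b) -> hot(b)]. Adds hot(b).
Round 6: (vii) [hot(b) AND metal(obj2) -> open(obj2)]. Adds open(obj2).
Closure: {active(b), approved(obj2), bird(b), blue(obj2), closed(b), cold(b), flagged(obj2), flies(b), green(obj2), has_feathers(b), hot(b), large(obj2), locked(b), mammal(b), metal(obj2), open(obj2), penguin(obj2), ready(b), signed(obj2), small(obj2), stale(obj2), valid(obj2), visible(obj2), wooden(b)} — 24 facts.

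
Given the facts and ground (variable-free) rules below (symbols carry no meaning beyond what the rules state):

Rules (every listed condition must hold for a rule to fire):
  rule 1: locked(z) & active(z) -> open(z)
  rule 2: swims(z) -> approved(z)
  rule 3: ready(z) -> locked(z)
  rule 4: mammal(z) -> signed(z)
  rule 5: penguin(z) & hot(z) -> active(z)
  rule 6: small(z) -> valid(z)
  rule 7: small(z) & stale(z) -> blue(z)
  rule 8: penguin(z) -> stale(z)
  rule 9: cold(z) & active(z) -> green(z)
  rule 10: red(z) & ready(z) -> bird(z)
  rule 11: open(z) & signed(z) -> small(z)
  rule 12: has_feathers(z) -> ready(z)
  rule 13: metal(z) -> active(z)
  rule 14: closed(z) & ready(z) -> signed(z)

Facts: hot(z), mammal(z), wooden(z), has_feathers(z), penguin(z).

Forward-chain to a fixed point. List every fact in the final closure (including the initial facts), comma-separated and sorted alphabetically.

Round 1: rule 4 [mammal(z) -> signed(z)]; rule 5 [penguin(z) & hot(z) -> active(z)]; rule 8 [penguin(z) -> stale(z)]; rule 12 [has_feathers(z) -> ready(z)]. New: signed(z), active(z), stale(z), ready(z).
Round 2: rule 3 [ready(z) -> locked(z)]. New: locked(z).
Round 3: rule 1 [locked(z) & active(z) -> open(z)]. New: open(z).
Round 4: rule 11 [open(z) & signed(z) -> small(z)]. New: small(z).
Round 5: rule 6 [small(z) -> valid(z)]; rule 7 [small(z) & stale(z) -> blue(z)]. New: valid(z), blue(z).

active(z), blue(z), has_feathers(z), hot(z), locked(z), mammal(z), open(z), penguin(z), ready(z), signed(z), small(z), stale(z), valid(z), wooden(z)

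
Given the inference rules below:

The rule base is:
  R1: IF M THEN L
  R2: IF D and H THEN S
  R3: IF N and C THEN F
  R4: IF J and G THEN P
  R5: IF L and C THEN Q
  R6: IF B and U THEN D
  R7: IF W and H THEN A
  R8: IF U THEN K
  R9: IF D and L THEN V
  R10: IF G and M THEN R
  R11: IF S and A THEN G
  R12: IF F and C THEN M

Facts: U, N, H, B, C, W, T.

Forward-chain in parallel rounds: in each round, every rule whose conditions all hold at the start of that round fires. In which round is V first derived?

4

Round 1: R3 [IF N and C THEN F]; R6 [IF B and U THEN D]; R7 [IF W and H THEN A]; R8 [IF U THEN K]. Adds F, D, A, K.
Round 2: R2 [IF D and H THEN S]; R12 [IF F and C THEN M]. Adds S, M.
Round 3: R1 [IF M THEN L]; R11 [IF S and A THEN G]. Adds L, G.
Round 4: R5 [IF L and C THEN Q]; R9 [IF D and L THEN V]; R10 [IF G and M THEN R]. Adds Q, V, R.
V first appears in round 4.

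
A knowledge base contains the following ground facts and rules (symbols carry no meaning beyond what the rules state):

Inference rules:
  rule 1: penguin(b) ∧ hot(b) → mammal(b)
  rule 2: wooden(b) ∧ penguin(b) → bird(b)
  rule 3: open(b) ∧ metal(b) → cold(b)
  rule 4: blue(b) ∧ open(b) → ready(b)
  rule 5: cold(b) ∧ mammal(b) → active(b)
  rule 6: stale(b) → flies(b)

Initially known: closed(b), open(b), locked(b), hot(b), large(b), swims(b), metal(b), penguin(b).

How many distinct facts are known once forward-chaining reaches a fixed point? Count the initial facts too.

[1] rule 1 [penguin(b) ∧ hot(b) → mammal(b)]; rule 3 [open(b) ∧ metal(b) → cold(b)]. ⇒ new: mammal(b), cold(b).
[2] rule 5 [cold(b) ∧ mammal(b) → active(b)]. ⇒ new: active(b).
Closure: {active(b), closed(b), cold(b), hot(b), large(b), locked(b), mammal(b), metal(b), open(b), penguin(b), swims(b)} — 11 facts.

11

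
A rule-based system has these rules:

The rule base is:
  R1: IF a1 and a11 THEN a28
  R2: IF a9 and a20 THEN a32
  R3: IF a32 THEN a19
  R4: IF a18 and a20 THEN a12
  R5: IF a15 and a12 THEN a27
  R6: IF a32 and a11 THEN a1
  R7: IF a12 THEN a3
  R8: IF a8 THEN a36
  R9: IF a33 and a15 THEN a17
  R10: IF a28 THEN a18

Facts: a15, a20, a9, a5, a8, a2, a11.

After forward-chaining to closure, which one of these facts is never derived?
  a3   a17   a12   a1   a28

a17

Round 1 fires R2, R8, giving a32, a36.
Round 2 fires R3, R6, giving a19, a1.
Round 3 fires R1, giving a28.
Round 4 fires R10, giving a18.
Round 5 fires R4, giving a12.
Round 6 fires R5, R7, giving a27, a3.
Derived: a1 (round 2), a12 (round 5), a28 (round 3), a3 (round 6). a17 never appears in any round.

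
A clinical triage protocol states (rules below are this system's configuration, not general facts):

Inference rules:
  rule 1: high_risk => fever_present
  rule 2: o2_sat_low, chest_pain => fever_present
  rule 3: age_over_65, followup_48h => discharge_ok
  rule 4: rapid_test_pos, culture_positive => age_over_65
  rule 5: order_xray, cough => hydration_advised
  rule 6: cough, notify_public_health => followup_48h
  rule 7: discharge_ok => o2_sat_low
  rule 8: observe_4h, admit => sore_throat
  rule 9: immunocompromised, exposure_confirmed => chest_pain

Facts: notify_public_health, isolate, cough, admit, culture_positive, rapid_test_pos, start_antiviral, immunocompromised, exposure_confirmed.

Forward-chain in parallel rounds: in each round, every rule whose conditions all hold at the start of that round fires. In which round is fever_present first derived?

Round 1: rule 4 [rapid_test_pos, culture_positive => age_over_65]; rule 6 [cough, notify_public_health => followup_48h]; rule 9 [immunocompromised, exposure_confirmed => chest_pain]. Adds age_over_65, followup_48h, chest_pain.
Round 2: rule 3 [age_over_65, followup_48h => discharge_ok]. Adds discharge_ok.
Round 3: rule 7 [discharge_ok => o2_sat_low]. Adds o2_sat_low.
Round 4: rule 2 [o2_sat_low, chest_pain => fever_present]. Adds fever_present.
fever_present first appears in round 4.

4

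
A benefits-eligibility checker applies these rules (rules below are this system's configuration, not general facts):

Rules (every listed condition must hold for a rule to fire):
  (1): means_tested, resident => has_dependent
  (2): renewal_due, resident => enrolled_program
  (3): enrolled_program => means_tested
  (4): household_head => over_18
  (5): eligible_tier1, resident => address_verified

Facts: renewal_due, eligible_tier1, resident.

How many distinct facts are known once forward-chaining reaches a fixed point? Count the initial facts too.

Round 1: (2) [renewal_due, resident => enrolled_program]; (5) [eligible_tier1, resident => address_verified]. Adds enrolled_program, address_verified.
Round 2: (3) [enrolled_program => means_tested]. Adds means_tested.
Round 3: (1) [means_tested, resident => has_dependent]. Adds has_dependent.
Closure: {address_verified, eligible_tier1, enrolled_program, has_dependent, means_tested, renewal_due, resident} — 7 facts.

7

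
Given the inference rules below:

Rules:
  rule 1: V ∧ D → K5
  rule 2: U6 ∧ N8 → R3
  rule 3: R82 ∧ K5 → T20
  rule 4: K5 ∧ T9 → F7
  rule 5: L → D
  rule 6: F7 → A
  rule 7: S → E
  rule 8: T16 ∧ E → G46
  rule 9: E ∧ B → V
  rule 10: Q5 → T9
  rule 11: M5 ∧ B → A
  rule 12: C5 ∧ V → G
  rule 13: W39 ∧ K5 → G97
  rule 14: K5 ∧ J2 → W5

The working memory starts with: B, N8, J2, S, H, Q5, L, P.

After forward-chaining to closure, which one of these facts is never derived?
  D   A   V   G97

G97

Round 1: rule 5 [L → D]; rule 7 [S → E]; rule 10 [Q5 → T9]. Adds D, E, T9.
Round 2: rule 9 [E ∧ B → V]. Adds V.
Round 3: rule 1 [V ∧ D → K5]. Adds K5.
Round 4: rule 4 [K5 ∧ T9 → F7]; rule 14 [K5 ∧ J2 → W5]. Adds F7, W5.
Round 5: rule 6 [F7 → A]. Adds A.
Derived: V (round 2), D (round 1), A (round 5). G97 never appears in any round.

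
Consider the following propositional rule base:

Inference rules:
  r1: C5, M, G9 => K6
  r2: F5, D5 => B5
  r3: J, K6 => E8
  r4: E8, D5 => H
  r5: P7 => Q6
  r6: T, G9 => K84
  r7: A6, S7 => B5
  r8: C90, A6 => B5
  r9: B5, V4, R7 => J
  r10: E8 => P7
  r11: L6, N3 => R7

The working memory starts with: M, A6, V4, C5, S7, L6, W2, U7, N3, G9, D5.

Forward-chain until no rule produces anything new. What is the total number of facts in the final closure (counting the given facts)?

19

[1] r1 [C5, M, G9 => K6]; r7 [A6, S7 => B5]; r11 [L6, N3 => R7]. ⇒ new: K6, B5, R7.
[2] r9 [B5, V4, R7 => J]. ⇒ new: J.
[3] r3 [J, K6 => E8]. ⇒ new: E8.
[4] r4 [E8, D5 => H]; r10 [E8 => P7]. ⇒ new: H, P7.
[5] r5 [P7 => Q6]. ⇒ new: Q6.
Closure: {A6, B5, C5, D5, E8, G9, H, J, K6, L6, M, N3, P7, Q6, R7, S7, U7, V4, W2} — 19 facts.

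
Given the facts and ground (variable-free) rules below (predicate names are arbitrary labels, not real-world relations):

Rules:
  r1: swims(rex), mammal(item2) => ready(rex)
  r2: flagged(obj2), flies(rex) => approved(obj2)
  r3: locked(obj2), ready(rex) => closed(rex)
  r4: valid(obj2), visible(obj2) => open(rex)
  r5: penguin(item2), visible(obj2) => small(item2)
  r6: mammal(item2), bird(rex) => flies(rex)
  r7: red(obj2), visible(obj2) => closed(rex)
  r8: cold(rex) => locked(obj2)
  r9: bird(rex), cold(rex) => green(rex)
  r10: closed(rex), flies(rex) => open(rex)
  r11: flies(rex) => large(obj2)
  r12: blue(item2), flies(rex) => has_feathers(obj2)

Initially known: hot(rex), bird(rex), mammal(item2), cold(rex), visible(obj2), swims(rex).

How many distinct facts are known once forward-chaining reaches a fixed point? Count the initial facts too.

Round 1 — r1, r6, r8, r9, derive ready(rex), flies(rex), locked(obj2), green(rex).
Round 2 — r3, r11, derive closed(rex), large(obj2).
Round 3 — r10, derive open(rex).
Closure: {bird(rex), closed(rex), cold(rex), flies(rex), green(rex), hot(rex), large(obj2), locked(obj2), mammal(item2), open(rex), ready(rex), swims(rex), visible(obj2)} — 13 facts.

13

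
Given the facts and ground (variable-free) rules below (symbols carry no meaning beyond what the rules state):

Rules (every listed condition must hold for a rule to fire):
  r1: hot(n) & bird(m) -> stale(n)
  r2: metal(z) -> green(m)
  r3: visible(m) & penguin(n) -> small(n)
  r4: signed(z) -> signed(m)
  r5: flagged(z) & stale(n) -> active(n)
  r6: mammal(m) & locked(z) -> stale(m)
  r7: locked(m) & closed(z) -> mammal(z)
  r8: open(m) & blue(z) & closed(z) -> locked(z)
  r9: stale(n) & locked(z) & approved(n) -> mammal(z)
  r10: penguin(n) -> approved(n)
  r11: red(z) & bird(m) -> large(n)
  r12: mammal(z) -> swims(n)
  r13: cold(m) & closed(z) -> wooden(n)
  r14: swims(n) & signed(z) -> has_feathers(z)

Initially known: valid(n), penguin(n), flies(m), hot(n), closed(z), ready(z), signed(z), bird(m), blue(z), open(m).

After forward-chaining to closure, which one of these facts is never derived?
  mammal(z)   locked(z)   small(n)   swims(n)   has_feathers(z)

small(n)

Round 1: r1 [hot(n) & bird(m) -> stale(n)]; r4 [signed(z) -> signed(m)]; r8 [open(m) & blue(z) & closed(z) -> locked(z)]; r10 [penguin(n) -> approved(n)]. New: stale(n), signed(m), locked(z), approved(n).
Round 2: r9 [stale(n) & locked(z) & approved(n) -> mammal(z)]. New: mammal(z).
Round 3: r12 [mammal(z) -> swims(n)]. New: swims(n).
Round 4: r14 [swims(n) & signed(z) -> has_feathers(z)]. New: has_feathers(z).
Derived: swims(n) (round 3), has_feathers(z) (round 4), mammal(z) (round 2), locked(z) (round 1). small(n) never appears in any round.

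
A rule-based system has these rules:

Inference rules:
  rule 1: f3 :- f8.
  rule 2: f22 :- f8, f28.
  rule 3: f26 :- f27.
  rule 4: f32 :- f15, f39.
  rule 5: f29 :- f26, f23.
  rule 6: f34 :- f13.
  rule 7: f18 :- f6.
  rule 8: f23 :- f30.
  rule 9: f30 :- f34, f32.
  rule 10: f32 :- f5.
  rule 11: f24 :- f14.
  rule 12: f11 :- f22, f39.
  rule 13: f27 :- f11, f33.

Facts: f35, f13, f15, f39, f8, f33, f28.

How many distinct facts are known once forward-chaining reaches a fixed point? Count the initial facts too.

17

Round 1: rule 1 [f3 :- f8.]; rule 2 [f22 :- f8, f28.]; rule 4 [f32 :- f15, f39.]; rule 6 [f34 :- f13.]. Adds f3, f22, f32, f34.
Round 2: rule 9 [f30 :- f34, f32.]; rule 12 [f11 :- f22, f39.]. Adds f30, f11.
Round 3: rule 8 [f23 :- f30.]; rule 13 [f27 :- f11, f33.]. Adds f23, f27.
Round 4: rule 3 [f26 :- f27.]. Adds f26.
Round 5: rule 5 [f29 :- f26, f23.]. Adds f29.
Closure: {f11, f13, f15, f22, f23, f26, f27, f28, f29, f3, f30, f32, f33, f34, f35, f39, f8} — 17 facts.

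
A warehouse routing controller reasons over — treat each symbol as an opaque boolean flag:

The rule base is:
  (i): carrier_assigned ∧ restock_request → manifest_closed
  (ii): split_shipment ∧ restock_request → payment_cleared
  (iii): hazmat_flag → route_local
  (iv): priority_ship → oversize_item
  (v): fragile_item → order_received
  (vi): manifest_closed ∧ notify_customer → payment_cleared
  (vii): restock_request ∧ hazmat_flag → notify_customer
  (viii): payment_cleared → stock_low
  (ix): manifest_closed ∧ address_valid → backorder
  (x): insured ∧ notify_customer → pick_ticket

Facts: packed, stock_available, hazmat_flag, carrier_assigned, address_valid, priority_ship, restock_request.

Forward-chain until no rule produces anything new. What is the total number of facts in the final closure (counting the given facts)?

14

Round 1: (i) [carrier_assigned ∧ restock_request → manifest_closed]; (iii) [hazmat_flag → route_local]; (iv) [priority_ship → oversize_item]; (vii) [restock_request ∧ hazmat_flag → notify_customer]. Adds manifest_closed, route_local, oversize_item, notify_customer.
Round 2: (vi) [manifest_closed ∧ notify_customer → payment_cleared]; (ix) [manifest_closed ∧ address_valid → backorder]. Adds payment_cleared, backorder.
Round 3: (viii) [payment_cleared → stock_low]. Adds stock_low.
Closure: {address_valid, backorder, carrier_assigned, hazmat_flag, manifest_closed, notify_customer, oversize_item, packed, payment_cleared, priority_ship, restock_request, route_local, stock_available, stock_low} — 14 facts.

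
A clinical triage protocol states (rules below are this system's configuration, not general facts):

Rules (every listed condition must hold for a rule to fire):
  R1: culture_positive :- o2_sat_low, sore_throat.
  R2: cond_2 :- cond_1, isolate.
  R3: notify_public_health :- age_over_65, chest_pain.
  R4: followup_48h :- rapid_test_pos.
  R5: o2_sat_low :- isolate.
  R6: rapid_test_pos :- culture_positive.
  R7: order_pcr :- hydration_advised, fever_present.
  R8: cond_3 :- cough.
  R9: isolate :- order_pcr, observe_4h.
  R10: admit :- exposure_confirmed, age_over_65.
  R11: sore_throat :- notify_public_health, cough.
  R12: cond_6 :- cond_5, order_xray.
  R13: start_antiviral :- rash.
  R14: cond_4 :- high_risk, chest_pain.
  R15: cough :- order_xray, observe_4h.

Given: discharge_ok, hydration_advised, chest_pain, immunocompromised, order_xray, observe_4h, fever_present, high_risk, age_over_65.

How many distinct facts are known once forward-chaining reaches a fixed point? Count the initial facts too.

Round 1 — R3, R7, R14, R15, derive notify_public_health, order_pcr, cond_4, cough.
Round 2 — R8, R9, R11, derive cond_3, isolate, sore_throat.
Round 3 — R5, derive o2_sat_low.
Round 4 — R1, derive culture_positive.
Round 5 — R6, derive rapid_test_pos.
Round 6 — R4, derive followup_48h.
Closure: {age_over_65, chest_pain, cond_3, cond_4, cough, culture_positive, discharge_ok, fever_present, followup_48h, high_risk, hydration_advised, immunocompromised, isolate, notify_public_health, o2_sat_low, observe_4h, order_pcr, order_xray, rapid_test_pos, sore_throat} — 20 facts.

20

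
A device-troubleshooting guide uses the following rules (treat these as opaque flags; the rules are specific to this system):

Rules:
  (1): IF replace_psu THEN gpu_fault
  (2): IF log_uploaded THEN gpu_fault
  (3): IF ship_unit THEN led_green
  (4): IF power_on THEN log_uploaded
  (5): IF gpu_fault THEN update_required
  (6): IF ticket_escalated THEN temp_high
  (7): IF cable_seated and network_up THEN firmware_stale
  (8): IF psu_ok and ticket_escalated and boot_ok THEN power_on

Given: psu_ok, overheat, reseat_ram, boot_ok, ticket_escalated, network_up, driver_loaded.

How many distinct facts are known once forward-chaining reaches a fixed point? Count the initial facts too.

Round 1: (6) [IF ticket_escalated THEN temp_high]; (8) [IF psu_ok and ticket_escalated and boot_ok THEN power_on]. Adds temp_high, power_on.
Round 2: (4) [IF power_on THEN log_uploaded]. Adds log_uploaded.
Round 3: (2) [IF log_uploaded THEN gpu_fault]. Adds gpu_fault.
Round 4: (5) [IF gpu_fault THEN update_required]. Adds update_required.
Closure: {boot_ok, driver_loaded, gpu_fault, log_uploaded, network_up, overheat, power_on, psu_ok, reseat_ram, temp_high, ticket_escalated, update_required} — 12 facts.

12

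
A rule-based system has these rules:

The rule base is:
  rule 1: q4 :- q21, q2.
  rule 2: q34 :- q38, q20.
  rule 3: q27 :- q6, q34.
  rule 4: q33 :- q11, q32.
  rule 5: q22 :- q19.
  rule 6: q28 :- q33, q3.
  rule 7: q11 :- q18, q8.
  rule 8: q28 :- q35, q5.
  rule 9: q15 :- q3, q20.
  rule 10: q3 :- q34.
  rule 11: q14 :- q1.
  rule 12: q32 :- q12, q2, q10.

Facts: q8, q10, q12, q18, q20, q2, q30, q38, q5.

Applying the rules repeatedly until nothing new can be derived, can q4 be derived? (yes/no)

no

[1] rule 2 [q34 :- q38, q20.]; rule 7 [q11 :- q18, q8.]; rule 12 [q32 :- q12, q2, q10.]. ⇒ new: q34, q11, q32.
[2] rule 4 [q33 :- q11, q32.]; rule 10 [q3 :- q34.]. ⇒ new: q33, q3.
[3] rule 6 [q28 :- q33, q3.]; rule 9 [q15 :- q3, q20.]. ⇒ new: q28, q15.
Fixed point reached. q4 is concluded only by rule 1; rule 1 needs q21 (never derived).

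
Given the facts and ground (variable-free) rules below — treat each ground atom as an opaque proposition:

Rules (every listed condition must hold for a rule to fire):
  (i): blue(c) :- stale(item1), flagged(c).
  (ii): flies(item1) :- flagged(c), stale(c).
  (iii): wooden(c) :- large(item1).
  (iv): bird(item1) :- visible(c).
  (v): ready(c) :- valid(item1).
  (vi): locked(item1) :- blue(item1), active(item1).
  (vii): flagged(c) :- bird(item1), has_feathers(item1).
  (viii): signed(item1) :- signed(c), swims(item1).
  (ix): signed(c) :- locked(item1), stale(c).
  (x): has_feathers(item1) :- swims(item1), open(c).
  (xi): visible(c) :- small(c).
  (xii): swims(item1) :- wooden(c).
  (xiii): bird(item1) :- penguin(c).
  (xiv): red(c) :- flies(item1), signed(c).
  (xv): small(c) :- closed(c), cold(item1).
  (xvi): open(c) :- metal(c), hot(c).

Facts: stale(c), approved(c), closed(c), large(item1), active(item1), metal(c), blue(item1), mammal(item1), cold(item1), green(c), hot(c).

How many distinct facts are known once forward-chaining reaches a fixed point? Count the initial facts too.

Round 1: (iii) [wooden(c) :- large(item1).]; (vi) [locked(item1) :- blue(item1), active(item1).]; (xv) [small(c) :- closed(c), cold(item1).]; (xvi) [open(c) :- metal(c), hot(c).]. Adds wooden(c), locked(item1), small(c), open(c).
Round 2: (ix) [signed(c) :- locked(item1), stale(c).]; (xi) [visible(c) :- small(c).]; (xii) [swims(item1) :- wooden(c).]. Adds signed(c), visible(c), swims(item1).
Round 3: (iv) [bird(item1) :- visible(c).]; (viii) [signed(item1) :- signed(c), swims(item1).]; (x) [has_feathers(item1) :- swims(item1), open(c).]. Adds bird(item1), signed(item1), has_feathers(item1).
Round 4: (vii) [flagged(c) :- bird(item1), has_feathers(item1).]. Adds flagged(c).
Round 5: (ii) [flies(item1) :- flagged(c), stale(c).]. Adds flies(item1).
Round 6: (xiv) [red(c) :- flies(item1), signed(c).]. Adds red(c).
Closure: {active(item1), approved(c), bird(item1), blue(item1), closed(c), cold(item1), flagged(c), flies(item1), green(c), has_feathers(item1), hot(c), large(item1), locked(item1), mammal(item1), metal(c), open(c), red(c), signed(c), signed(item1), small(c), stale(c), swims(item1), visible(c), wooden(c)} — 24 facts.

24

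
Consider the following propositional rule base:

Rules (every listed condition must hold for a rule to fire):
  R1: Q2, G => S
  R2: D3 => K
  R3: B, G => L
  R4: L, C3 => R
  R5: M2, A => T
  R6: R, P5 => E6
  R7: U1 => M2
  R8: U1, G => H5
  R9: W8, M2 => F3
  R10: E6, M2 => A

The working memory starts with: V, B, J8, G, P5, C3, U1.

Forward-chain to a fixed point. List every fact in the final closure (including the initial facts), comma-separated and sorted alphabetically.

A, B, C3, E6, G, H5, J8, L, M2, P5, R, T, U1, V

Round 1: R3 [B, G => L]; R7 [U1 => M2]; R8 [U1, G => H5]. Adds L, M2, H5.
Round 2: R4 [L, C3 => R]. Adds R.
Round 3: R6 [R, P5 => E6]. Adds E6.
Round 4: R10 [E6, M2 => A]. Adds A.
Round 5: R5 [M2, A => T]. Adds T.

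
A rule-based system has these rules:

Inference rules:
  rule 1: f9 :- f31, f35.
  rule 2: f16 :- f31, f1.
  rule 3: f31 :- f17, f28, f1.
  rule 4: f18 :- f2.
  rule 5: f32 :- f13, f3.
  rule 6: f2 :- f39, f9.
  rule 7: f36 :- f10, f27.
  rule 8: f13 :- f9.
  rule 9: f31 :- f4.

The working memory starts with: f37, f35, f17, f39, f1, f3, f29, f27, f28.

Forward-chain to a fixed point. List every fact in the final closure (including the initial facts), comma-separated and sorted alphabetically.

Round 1: rule 3 [f31 :- f17, f28, f1.]. Adds f31.
Round 2: rule 1 [f9 :- f31, f35.]; rule 2 [f16 :- f31, f1.]. Adds f9, f16.
Round 3: rule 6 [f2 :- f39, f9.]; rule 8 [f13 :- f9.]. Adds f2, f13.
Round 4: rule 4 [f18 :- f2.]; rule 5 [f32 :- f13, f3.]. Adds f18, f32.

f1, f13, f16, f17, f18, f2, f27, f28, f29, f3, f31, f32, f35, f37, f39, f9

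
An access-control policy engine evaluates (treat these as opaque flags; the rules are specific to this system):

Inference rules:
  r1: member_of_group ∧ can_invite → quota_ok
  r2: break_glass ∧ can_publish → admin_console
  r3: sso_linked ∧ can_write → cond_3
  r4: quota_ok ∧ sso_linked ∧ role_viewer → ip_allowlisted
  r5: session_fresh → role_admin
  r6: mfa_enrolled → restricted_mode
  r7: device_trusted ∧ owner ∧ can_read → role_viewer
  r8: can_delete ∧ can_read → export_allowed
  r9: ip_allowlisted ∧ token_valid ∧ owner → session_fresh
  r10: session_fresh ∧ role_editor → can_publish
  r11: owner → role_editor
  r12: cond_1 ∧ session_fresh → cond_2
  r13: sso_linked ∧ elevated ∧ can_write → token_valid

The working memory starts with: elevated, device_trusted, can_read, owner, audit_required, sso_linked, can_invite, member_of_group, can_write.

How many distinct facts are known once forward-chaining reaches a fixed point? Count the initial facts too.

18

Round 1: r1 [member_of_group ∧ can_invite → quota_ok]; r3 [sso_linked ∧ can_write → cond_3]; r7 [device_trusted ∧ owner ∧ can_read → role_viewer]; r11 [owner → role_editor]; r13 [sso_linked ∧ elevated ∧ can_write → token_valid]. Adds quota_ok, cond_3, role_viewer, role_editor, token_valid.
Round 2: r4 [quota_ok ∧ sso_linked ∧ role_viewer → ip_allowlisted]. Adds ip_allowlisted.
Round 3: r9 [ip_allowlisted ∧ token_valid ∧ owner → session_fresh]. Adds session_fresh.
Round 4: r5 [session_fresh → role_admin]; r10 [session_fresh ∧ role_editor → can_publish]. Adds role_admin, can_publish.
Closure: {audit_required, can_invite, can_publish, can_read, can_write, cond_3, device_trusted, elevated, ip_allowlisted, member_of_group, owner, quota_ok, role_admin, role_editor, role_viewer, session_fresh, sso_linked, token_valid} — 18 facts.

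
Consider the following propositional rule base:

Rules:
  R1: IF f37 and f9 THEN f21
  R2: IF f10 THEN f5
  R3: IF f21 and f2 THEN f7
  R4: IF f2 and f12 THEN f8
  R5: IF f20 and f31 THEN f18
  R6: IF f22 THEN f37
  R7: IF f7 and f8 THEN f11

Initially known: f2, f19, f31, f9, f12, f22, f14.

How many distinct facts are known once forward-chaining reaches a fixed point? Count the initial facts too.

Round 1 fires R4, R6, giving f8, f37.
Round 2 fires R1, giving f21.
Round 3 fires R3, giving f7.
Round 4 fires R7, giving f11.
Closure: {f11, f12, f14, f19, f2, f21, f22, f31, f37, f7, f8, f9} — 12 facts.

12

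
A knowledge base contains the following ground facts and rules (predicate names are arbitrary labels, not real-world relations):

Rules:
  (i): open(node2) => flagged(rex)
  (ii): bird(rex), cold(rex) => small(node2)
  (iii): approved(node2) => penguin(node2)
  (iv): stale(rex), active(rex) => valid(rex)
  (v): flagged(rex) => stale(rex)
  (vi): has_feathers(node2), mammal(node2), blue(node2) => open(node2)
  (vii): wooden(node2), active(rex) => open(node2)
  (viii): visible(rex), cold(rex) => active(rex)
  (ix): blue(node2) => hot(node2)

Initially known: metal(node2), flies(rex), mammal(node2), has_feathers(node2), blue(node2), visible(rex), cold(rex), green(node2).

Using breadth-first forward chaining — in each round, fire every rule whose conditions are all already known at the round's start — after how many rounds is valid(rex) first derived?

Round 1: (vi) [has_feathers(node2), mammal(node2), blue(node2) => open(node2)]; (viii) [visible(rex), cold(rex) => active(rex)]; (ix) [blue(node2) => hot(node2)]. New: open(node2), active(rex), hot(node2).
Round 2: (i) [open(node2) => flagged(rex)]. New: flagged(rex).
Round 3: (v) [flagged(rex) => stale(rex)]. New: stale(rex).
Round 4: (iv) [stale(rex), active(rex) => valid(rex)]. New: valid(rex).
valid(rex) first appears in round 4.

4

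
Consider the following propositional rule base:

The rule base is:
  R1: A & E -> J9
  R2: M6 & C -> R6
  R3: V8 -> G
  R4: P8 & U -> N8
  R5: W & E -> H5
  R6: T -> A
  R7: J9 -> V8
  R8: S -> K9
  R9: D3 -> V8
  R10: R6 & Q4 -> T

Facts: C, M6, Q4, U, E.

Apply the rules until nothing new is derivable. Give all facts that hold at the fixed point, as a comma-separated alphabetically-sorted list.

Round 1 — R2, derive R6.
Round 2 — R10, derive T.
Round 3 — R6, derive A.
Round 4 — R1, derive J9.
Round 5 — R7, derive V8.
Round 6 — R3, derive G.

A, C, E, G, J9, M6, Q4, R6, T, U, V8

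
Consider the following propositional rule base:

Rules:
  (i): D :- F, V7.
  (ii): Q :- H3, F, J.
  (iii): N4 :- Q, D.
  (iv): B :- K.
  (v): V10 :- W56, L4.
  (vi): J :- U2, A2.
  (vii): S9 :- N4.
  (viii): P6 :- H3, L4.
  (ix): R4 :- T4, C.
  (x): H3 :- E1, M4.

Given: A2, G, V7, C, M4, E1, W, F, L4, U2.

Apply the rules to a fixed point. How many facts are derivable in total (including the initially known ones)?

17

Round 1: (i) [D :- F, V7.]; (vi) [J :- U2, A2.]; (x) [H3 :- E1, M4.]. New: D, J, H3.
Round 2: (ii) [Q :- H3, F, J.]; (viii) [P6 :- H3, L4.]. New: Q, P6.
Round 3: (iii) [N4 :- Q, D.]. New: N4.
Round 4: (vii) [S9 :- N4.]. New: S9.
Closure: {A2, C, D, E1, F, G, H3, J, L4, M4, N4, P6, Q, S9, U2, V7, W} — 17 facts.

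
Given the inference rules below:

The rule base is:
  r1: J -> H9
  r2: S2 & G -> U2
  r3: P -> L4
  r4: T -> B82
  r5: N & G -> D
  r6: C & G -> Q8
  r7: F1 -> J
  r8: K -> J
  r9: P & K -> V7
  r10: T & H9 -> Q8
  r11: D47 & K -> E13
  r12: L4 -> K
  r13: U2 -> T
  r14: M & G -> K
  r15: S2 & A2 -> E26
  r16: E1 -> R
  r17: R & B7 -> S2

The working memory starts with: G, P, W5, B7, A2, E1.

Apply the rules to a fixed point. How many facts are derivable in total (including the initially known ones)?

18

Round 1: r3 [P -> L4]; r16 [E1 -> R]. Adds L4, R.
Round 2: r12 [L4 -> K]; r17 [R & B7 -> S2]. Adds K, S2.
Round 3: r2 [S2 & G -> U2]; r8 [K -> J]; r9 [P & K -> V7]; r15 [S2 & A2 -> E26]. Adds U2, J, V7, E26.
Round 4: r1 [J -> H9]; r13 [U2 -> T]. Adds H9, T.
Round 5: r4 [T -> B82]; r10 [T & H9 -> Q8]. Adds B82, Q8.
Closure: {A2, B7, B82, E1, E26, G, H9, J, K, L4, P, Q8, R, S2, T, U2, V7, W5} — 18 facts.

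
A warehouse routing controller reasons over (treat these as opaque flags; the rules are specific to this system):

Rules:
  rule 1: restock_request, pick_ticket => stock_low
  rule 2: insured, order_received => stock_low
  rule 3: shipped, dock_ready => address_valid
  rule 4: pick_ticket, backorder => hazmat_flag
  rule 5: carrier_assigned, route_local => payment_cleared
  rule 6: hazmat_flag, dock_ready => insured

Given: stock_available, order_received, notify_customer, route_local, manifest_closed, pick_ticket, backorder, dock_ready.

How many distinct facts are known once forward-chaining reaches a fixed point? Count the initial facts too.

[1] rule 4 [pick_ticket, backorder => hazmat_flag]. ⇒ new: hazmat_flag.
[2] rule 6 [hazmat_flag, dock_ready => insured]. ⇒ new: insured.
[3] rule 2 [insured, order_received => stock_low]. ⇒ new: stock_low.
Closure: {backorder, dock_ready, hazmat_flag, insured, manifest_closed, notify_customer, order_received, pick_ticket, route_local, stock_available, stock_low} — 11 facts.

11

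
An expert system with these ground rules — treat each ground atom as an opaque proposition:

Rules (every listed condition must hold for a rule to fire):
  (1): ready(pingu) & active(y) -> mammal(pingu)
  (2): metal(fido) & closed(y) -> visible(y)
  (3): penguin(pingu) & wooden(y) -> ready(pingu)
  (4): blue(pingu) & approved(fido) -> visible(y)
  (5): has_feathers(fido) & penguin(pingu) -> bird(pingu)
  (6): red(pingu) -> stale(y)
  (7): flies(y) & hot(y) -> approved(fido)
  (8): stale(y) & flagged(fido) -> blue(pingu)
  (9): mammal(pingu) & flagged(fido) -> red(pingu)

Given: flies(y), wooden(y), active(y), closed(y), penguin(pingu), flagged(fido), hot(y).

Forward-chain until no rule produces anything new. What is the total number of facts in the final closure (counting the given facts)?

Round 1 — (3), (7), derive ready(pingu), approved(fido).
Round 2 — (1), derive mammal(pingu).
Round 3 — (9), derive red(pingu).
Round 4 — (6), derive stale(y).
Round 5 — (8), derive blue(pingu).
Round 6 — (4), derive visible(y).
Closure: {active(y), approved(fido), blue(pingu), closed(y), flagged(fido), flies(y), hot(y), mammal(pingu), penguin(pingu), ready(pingu), red(pingu), stale(y), visible(y), wooden(y)} — 14 facts.

14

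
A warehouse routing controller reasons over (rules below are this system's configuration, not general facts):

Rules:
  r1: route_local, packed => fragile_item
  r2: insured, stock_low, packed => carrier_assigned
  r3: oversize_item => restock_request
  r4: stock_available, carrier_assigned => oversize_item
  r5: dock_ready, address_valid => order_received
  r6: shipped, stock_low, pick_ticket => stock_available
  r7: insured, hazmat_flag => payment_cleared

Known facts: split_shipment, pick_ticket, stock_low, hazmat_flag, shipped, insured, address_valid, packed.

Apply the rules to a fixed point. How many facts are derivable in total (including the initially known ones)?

[1] r2 [insured, stock_low, packed => carrier_assigned]; r6 [shipped, stock_low, pick_ticket => stock_available]; r7 [insured, hazmat_flag => payment_cleared]. ⇒ new: carrier_assigned, stock_available, payment_cleared.
[2] r4 [stock_available, carrier_assigned => oversize_item]. ⇒ new: oversize_item.
[3] r3 [oversize_item => restock_request]. ⇒ new: restock_request.
Closure: {address_valid, carrier_assigned, hazmat_flag, insured, oversize_item, packed, payment_cleared, pick_ticket, restock_request, shipped, split_shipment, stock_available, stock_low} — 13 facts.

13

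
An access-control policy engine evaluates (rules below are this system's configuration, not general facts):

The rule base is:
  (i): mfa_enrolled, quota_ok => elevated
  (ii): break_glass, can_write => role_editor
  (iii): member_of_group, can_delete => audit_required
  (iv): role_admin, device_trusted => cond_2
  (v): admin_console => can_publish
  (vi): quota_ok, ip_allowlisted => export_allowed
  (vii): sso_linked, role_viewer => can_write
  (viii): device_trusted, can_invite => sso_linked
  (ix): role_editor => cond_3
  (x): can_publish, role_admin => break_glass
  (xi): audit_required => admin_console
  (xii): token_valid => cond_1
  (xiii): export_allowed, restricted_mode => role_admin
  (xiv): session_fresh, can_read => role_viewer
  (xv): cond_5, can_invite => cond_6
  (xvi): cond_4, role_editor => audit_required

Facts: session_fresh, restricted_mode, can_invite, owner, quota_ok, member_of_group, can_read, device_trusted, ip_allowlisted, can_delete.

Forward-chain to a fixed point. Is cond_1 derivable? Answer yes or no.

Round 1: (iii) [member_of_group, can_delete => audit_required]; (vi) [quota_ok, ip_allowlisted => export_allowed]; (viii) [device_trusted, can_invite => sso_linked]; (xiv) [session_fresh, can_read => role_viewer]. Adds audit_required, export_allowed, sso_linked, role_viewer.
Round 2: (vii) [sso_linked, role_viewer => can_write]; (xi) [audit_required => admin_console]; (xiii) [export_allowed, restricted_mode => role_admin]. Adds can_write, admin_console, role_admin.
Round 3: (iv) [role_admin, device_trusted => cond_2]; (v) [admin_console => can_publish]. Adds cond_2, can_publish.
Round 4: (x) [can_publish, role_admin => break_glass]. Adds break_glass.
Round 5: (ii) [break_glass, can_write => role_editor]. Adds role_editor.
Round 6: (ix) [role_editor => cond_3]. Adds cond_3.
Fixed point reached. cond_1 is concluded only by (xii); (xii) needs token_valid (never derived).

no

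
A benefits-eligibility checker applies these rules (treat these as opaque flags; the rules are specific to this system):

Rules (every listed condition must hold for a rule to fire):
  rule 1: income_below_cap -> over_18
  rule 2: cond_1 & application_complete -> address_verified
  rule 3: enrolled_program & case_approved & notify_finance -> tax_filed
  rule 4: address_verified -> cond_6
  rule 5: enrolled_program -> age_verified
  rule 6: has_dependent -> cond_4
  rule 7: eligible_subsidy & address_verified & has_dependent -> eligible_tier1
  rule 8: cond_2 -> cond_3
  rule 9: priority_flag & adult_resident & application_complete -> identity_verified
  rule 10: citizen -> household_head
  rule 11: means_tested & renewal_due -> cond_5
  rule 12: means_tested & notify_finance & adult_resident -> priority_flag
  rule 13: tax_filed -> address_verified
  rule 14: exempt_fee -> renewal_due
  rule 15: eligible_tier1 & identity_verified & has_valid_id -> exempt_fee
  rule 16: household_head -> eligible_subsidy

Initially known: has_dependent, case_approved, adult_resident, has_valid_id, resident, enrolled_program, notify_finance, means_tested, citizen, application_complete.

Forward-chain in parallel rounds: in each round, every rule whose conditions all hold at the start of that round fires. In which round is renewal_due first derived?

Round 1: rule 3 [enrolled_program & case_approved & notify_finance -> tax_filed]; rule 5 [enrolled_program -> age_verified]; rule 6 [has_dependent -> cond_4]; rule 10 [citizen -> household_head]; rule 12 [means_tested & notify_finance & adult_resident -> priority_flag]. Adds tax_filed, age_verified, cond_4, household_head, priority_flag.
Round 2: rule 9 [priority_flag & adult_resident & application_complete -> identity_verified]; rule 13 [tax_filed -> address_verified]; rule 16 [household_head -> eligible_subsidy]. Adds identity_verified, address_verified, eligible_subsidy.
Round 3: rule 4 [address_verified -> cond_6]; rule 7 [eligible_subsidy & address_verified & has_dependent -> eligible_tier1]. Adds cond_6, eligible_tier1.
Round 4: rule 15 [eligible_tier1 & identity_verified & has_valid_id -> exempt_fee]. Adds exempt_fee.
Round 5: rule 14 [exempt_fee -> renewal_due]. Adds renewal_due.
renewal_due first appears in round 5.

5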